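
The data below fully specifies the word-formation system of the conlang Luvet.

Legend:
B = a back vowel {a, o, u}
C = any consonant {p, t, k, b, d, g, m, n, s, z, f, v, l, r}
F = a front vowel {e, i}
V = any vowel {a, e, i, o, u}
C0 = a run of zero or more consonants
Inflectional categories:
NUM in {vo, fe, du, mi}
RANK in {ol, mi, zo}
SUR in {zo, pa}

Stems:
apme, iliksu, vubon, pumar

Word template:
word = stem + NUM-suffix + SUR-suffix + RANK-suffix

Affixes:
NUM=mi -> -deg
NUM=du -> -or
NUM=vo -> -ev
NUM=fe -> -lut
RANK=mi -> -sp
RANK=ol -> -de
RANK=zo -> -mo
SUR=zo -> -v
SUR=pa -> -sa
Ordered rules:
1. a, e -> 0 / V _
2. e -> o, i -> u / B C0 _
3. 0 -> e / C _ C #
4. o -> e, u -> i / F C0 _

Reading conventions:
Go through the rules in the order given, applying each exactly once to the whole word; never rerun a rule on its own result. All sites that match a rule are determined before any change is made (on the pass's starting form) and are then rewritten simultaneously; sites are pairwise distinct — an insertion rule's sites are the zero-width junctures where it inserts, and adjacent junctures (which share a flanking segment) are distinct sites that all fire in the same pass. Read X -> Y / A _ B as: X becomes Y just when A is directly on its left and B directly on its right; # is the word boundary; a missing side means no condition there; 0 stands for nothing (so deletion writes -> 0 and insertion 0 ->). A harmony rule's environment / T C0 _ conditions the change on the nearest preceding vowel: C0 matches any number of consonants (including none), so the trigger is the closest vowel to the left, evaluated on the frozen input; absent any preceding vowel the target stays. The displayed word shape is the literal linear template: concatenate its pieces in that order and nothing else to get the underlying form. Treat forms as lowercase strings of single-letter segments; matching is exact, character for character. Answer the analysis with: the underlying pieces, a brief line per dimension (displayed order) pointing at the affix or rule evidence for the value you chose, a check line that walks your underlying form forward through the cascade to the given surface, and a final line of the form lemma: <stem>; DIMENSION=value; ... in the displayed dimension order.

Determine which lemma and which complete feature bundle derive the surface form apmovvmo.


underlying: apme-ev-v-mo
NUM=vo - signalled by the affix -ev
RANK=zo - signalled by the affix -mo
SUR=zo - signalled by the affix -v
check: apmeevvmo -> apmevvmo -> apmovvmo -> apmovvmo -> apmovvmo
lemma: apme; NUM=vo; RANK=zo; SUR=zo


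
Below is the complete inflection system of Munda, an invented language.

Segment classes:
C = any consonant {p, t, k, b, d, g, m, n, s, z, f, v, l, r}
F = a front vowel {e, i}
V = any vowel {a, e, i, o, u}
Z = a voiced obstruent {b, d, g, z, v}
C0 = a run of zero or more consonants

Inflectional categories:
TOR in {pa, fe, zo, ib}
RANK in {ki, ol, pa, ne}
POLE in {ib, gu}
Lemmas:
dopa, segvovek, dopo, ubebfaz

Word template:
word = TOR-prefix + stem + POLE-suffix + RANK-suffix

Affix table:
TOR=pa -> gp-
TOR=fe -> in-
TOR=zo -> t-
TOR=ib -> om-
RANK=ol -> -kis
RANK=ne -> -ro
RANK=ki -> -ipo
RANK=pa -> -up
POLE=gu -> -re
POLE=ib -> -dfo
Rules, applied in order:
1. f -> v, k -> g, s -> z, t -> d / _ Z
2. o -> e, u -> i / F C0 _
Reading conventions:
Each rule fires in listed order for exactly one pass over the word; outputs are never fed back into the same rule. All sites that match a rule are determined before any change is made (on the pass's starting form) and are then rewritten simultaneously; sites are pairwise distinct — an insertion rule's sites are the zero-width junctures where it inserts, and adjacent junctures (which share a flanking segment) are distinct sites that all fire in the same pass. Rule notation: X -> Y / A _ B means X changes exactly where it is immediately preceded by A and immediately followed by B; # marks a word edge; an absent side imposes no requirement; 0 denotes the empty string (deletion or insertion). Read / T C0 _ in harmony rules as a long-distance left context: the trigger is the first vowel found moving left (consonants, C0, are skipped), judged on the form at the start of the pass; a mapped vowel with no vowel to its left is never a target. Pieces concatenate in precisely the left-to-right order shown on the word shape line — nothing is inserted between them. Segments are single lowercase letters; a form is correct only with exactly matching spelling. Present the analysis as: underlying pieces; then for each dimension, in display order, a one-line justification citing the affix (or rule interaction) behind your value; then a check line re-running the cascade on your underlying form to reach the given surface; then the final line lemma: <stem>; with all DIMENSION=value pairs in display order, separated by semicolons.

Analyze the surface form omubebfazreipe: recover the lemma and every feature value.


underlying: om-ubebfaz-re-ipo
TOR=ib - signalled by the affix om-
RANK=ki - signalled by the affix -ipo
POLE=gu - signalled by the affix -re
check: omubebfazreipo -> omubebfazreipo -> omubebfazreipe
lemma: ubebfaz; TOR=ib; RANK=ki; POLE=gu


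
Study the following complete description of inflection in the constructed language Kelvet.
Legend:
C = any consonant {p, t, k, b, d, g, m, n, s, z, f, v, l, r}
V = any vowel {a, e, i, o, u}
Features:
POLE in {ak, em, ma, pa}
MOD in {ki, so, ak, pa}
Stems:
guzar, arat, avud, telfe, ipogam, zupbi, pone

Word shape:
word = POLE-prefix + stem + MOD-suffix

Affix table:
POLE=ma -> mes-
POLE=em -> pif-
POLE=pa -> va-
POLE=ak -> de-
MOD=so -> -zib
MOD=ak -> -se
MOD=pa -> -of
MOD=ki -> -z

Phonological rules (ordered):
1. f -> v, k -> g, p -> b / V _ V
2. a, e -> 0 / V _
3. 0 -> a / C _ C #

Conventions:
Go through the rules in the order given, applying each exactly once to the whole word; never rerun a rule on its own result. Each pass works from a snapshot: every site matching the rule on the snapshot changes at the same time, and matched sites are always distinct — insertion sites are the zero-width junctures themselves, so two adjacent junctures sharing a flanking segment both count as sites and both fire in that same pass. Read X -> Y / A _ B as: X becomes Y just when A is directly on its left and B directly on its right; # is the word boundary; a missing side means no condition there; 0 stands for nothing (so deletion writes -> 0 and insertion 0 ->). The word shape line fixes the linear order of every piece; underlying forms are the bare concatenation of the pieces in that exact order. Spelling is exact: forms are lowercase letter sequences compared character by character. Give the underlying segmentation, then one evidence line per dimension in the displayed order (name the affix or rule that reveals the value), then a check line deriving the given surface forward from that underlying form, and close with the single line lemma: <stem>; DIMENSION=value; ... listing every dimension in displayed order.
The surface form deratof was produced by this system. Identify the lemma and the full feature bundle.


underlying: de-arat-of
POLE=ak - signalled by the affix de-
MOD=pa - signalled by the affix -of
check: dearatof -> dearatof -> deratof -> deratof
lemma: arat; POLE=ak; MOD=pa


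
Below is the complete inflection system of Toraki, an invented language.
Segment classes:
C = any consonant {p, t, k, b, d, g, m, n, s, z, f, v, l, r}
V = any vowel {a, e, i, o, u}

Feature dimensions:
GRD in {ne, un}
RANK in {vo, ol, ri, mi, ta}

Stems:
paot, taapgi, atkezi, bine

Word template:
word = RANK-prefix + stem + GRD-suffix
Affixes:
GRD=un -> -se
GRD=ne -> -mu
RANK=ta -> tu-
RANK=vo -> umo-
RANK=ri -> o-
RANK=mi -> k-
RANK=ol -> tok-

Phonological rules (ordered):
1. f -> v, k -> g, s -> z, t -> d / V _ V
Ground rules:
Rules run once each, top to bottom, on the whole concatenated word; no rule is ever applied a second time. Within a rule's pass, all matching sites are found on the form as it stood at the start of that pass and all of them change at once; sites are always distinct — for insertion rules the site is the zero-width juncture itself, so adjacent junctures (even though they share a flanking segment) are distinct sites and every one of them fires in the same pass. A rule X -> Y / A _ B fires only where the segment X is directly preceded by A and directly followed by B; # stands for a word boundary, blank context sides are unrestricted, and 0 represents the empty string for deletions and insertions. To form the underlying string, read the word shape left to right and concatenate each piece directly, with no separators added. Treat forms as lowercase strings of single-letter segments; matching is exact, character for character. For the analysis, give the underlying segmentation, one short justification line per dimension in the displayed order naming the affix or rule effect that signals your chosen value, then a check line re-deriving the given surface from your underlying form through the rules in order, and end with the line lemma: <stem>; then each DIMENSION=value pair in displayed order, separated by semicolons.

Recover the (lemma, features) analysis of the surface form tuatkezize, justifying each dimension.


underlying: tu-atkezi-se
GRD=un - signalled by the affix -se
RANK=ta - signalled by the affix tu-
check: tuatkezise -> tuatkezize
lemma: atkezi; GRD=un; RANK=ta


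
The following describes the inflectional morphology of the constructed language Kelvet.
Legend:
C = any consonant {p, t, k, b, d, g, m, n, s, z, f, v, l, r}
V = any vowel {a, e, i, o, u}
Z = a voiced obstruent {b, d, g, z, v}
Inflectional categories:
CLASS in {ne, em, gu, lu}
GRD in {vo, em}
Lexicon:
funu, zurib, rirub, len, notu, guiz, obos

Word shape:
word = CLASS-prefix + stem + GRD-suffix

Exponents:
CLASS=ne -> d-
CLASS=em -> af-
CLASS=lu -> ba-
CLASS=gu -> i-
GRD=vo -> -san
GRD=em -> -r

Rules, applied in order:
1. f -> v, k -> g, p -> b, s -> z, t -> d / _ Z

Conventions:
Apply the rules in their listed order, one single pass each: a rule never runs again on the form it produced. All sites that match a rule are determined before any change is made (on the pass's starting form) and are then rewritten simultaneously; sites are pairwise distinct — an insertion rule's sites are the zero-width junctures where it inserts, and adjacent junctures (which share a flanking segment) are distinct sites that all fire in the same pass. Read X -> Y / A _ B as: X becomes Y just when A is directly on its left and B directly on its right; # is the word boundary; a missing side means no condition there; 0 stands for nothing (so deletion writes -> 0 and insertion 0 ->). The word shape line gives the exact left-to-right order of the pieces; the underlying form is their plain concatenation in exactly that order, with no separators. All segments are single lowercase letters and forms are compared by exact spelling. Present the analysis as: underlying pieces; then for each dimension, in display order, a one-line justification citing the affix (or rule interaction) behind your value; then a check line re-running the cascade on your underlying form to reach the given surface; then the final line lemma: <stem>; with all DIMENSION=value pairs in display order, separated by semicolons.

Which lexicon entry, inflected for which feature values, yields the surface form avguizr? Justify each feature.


underlying: af-guiz-r
CLASS=em - signalled by the affix af-
GRD=em - signalled by the affix -r
check: afguizr -> avguizr
lemma: guiz; CLASS=em; GRD=em


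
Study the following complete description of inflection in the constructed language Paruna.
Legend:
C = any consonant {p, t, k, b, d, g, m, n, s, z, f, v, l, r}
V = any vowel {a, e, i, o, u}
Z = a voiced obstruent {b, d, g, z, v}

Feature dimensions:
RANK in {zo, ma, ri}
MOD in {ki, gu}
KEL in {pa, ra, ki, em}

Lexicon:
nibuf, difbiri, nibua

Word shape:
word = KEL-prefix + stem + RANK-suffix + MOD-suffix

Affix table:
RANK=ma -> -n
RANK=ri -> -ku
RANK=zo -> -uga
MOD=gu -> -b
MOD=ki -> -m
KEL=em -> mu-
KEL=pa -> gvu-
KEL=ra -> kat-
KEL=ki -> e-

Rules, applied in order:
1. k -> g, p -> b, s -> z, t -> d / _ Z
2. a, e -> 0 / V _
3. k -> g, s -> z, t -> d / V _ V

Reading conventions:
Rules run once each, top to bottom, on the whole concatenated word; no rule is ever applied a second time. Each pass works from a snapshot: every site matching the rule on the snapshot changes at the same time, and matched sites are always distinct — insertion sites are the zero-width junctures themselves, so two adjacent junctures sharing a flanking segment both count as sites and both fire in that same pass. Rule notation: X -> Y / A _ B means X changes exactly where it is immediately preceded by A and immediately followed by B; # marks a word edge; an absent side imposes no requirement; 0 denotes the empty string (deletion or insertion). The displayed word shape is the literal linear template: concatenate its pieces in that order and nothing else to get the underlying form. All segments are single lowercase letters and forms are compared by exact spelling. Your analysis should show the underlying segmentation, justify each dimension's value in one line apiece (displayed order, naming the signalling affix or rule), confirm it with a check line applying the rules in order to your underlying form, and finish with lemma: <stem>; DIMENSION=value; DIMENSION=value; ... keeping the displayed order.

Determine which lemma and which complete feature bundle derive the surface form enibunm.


underlying: e-nibua-n-m
RANK=ma - signalled by the affix -n
MOD=ki - signalled by the affix -m
KEL=ki - signalled by the affix e-
check: enibuanm -> enibuanm -> enibunm -> enibunm
lemma: nibua; RANK=ma; MOD=ki; KEL=ki


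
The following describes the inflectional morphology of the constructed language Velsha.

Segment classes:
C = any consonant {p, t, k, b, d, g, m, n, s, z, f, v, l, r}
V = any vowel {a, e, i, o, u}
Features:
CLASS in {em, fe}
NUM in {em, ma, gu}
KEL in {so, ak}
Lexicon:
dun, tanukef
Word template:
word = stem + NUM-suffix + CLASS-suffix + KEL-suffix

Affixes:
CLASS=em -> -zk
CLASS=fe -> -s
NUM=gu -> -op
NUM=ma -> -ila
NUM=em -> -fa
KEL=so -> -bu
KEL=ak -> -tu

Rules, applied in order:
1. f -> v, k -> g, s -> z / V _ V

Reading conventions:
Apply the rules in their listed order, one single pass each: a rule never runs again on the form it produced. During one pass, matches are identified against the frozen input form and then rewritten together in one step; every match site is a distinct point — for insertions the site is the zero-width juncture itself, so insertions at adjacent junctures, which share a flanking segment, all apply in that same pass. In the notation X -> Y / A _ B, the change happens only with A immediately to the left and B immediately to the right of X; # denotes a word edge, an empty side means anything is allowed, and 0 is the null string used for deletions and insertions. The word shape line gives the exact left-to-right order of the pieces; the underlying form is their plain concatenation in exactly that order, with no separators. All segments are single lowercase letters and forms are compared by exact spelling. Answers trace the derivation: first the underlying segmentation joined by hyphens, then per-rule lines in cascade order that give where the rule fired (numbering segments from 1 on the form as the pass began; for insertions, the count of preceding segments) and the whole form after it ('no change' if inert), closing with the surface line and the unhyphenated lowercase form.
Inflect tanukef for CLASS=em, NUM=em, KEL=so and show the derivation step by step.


underlying: tanukef-fa-zk-bu
1. f -> v, k -> g, s -> z / V _ V: fires at position(s) 5: tanugeffazkbu
surface: tanugeffazkbu


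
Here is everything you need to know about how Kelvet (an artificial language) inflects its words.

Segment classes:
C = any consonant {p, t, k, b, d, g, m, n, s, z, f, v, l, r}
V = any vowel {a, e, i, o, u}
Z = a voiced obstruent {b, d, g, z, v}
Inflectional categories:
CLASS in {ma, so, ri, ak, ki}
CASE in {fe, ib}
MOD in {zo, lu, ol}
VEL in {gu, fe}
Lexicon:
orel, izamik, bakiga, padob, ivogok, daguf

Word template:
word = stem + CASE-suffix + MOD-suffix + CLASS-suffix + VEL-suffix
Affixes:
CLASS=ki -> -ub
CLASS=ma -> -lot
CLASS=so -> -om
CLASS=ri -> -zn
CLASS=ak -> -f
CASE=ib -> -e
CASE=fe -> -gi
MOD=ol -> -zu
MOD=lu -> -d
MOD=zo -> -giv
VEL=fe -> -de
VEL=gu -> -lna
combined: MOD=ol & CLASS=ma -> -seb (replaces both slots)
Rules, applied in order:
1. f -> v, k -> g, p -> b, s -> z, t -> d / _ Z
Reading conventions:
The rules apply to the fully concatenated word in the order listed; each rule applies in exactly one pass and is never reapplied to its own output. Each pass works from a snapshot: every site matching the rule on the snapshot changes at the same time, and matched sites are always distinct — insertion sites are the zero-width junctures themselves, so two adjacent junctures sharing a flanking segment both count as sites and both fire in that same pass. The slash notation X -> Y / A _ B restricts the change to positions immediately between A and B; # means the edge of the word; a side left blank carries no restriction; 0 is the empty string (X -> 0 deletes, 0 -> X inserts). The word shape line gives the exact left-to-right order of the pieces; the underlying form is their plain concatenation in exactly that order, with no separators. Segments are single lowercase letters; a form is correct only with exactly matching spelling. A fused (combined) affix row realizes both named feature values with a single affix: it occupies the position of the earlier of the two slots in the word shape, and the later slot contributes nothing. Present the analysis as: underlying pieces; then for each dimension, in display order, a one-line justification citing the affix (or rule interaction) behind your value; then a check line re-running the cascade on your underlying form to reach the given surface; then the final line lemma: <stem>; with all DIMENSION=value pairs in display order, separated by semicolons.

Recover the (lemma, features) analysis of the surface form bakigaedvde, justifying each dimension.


underlying: bakiga-e-d-f-de
CLASS=ak - signalled by the affix -f
CASE=ib - signalled by the affix -e
MOD=lu - signalled by the affix -d
VEL=fe - signalled by the affix -de
check: bakigaedfde -> bakigaedvde
lemma: bakiga; CLASS=ak; CASE=ib; MOD=lu; VEL=fe


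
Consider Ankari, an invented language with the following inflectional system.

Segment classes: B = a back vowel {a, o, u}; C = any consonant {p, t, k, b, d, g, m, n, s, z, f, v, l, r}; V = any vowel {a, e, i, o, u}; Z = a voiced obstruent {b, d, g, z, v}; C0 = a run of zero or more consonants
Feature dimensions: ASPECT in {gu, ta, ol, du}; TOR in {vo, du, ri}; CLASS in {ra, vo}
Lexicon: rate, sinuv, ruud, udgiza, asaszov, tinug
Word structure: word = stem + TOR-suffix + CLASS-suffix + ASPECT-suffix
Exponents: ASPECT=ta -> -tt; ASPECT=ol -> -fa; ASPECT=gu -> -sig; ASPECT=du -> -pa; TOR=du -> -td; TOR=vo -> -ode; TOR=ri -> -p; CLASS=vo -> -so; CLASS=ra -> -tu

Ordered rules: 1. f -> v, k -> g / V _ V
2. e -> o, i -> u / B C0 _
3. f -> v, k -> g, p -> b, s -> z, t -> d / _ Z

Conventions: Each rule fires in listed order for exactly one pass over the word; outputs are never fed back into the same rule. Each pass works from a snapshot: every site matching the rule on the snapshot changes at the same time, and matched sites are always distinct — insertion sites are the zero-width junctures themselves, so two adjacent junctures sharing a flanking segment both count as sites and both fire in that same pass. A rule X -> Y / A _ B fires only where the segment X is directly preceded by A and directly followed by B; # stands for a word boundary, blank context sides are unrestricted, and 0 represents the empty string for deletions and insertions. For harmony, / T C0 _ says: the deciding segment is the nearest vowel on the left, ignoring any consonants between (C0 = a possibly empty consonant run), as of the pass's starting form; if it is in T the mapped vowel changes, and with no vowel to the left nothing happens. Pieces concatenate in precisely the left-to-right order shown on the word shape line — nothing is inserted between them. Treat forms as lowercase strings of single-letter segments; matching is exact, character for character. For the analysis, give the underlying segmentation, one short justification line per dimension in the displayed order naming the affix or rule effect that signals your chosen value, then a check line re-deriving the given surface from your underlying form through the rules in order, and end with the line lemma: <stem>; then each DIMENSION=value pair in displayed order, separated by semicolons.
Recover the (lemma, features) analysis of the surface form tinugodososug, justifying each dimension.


underlying: tinug-ode-so-sig
ASPECT=gu - signalled by the affix -sig
TOR=vo - signalled by the affix -ode
CLASS=vo - signalled by the affix -so
check: tinugodesosig -> tinugodesosig -> tinugodososug -> tinugodososug
lemma: tinug; ASPECT=gu; TOR=vo; CLASS=vo


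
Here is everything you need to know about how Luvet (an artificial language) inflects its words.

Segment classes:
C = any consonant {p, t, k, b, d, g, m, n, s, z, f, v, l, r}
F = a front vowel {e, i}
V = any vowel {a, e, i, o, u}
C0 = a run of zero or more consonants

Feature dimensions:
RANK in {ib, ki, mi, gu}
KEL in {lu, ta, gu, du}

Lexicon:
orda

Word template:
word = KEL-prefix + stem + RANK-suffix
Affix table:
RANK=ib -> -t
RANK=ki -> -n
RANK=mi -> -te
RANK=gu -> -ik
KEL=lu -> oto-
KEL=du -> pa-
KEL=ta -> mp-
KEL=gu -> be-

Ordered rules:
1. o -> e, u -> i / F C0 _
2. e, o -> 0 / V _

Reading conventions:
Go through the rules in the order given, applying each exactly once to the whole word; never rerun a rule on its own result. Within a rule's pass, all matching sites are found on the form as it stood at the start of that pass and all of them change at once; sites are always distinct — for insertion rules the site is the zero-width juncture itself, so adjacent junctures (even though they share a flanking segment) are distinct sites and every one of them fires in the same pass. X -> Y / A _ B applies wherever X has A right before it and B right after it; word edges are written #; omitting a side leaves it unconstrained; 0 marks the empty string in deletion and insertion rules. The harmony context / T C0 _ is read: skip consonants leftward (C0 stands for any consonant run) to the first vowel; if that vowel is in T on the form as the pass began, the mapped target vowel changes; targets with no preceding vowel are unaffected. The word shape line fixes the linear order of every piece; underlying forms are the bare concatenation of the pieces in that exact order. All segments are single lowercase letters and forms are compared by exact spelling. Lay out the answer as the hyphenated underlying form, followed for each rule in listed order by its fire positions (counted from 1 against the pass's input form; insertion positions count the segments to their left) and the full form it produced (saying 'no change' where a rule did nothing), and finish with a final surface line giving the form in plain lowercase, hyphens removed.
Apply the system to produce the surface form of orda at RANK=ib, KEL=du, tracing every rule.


underlying: pa-orda-t
1. o -> e, u -> i / F C0 _: no change
2. e, o -> 0 / V _: fires at position(s) 3: pardat
surface: pardat


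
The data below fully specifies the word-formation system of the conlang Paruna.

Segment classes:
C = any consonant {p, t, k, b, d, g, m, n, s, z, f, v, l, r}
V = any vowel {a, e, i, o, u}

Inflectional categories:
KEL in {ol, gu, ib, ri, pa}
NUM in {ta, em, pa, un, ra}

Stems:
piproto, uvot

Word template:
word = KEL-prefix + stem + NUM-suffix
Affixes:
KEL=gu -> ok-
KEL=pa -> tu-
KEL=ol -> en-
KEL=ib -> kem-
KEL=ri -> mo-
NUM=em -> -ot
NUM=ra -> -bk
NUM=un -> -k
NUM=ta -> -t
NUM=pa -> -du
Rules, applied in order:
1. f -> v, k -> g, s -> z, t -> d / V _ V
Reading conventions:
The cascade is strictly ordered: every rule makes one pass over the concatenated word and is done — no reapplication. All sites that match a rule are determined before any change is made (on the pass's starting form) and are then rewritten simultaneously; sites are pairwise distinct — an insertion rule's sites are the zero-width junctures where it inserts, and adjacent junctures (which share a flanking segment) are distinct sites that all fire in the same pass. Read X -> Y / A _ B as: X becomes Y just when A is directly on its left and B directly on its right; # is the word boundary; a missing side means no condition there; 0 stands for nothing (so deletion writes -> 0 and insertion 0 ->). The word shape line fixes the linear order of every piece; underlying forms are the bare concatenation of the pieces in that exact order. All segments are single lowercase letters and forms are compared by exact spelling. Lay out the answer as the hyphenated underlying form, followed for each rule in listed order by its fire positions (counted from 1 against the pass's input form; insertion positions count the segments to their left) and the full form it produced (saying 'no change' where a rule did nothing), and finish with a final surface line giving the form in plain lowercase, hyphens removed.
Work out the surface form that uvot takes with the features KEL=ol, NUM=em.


underlying: en-uvot-ot
1. f -> v, k -> g, s -> z, t -> d / V _ V: fires at position(s) 6: enuvodot
surface: enuvodot


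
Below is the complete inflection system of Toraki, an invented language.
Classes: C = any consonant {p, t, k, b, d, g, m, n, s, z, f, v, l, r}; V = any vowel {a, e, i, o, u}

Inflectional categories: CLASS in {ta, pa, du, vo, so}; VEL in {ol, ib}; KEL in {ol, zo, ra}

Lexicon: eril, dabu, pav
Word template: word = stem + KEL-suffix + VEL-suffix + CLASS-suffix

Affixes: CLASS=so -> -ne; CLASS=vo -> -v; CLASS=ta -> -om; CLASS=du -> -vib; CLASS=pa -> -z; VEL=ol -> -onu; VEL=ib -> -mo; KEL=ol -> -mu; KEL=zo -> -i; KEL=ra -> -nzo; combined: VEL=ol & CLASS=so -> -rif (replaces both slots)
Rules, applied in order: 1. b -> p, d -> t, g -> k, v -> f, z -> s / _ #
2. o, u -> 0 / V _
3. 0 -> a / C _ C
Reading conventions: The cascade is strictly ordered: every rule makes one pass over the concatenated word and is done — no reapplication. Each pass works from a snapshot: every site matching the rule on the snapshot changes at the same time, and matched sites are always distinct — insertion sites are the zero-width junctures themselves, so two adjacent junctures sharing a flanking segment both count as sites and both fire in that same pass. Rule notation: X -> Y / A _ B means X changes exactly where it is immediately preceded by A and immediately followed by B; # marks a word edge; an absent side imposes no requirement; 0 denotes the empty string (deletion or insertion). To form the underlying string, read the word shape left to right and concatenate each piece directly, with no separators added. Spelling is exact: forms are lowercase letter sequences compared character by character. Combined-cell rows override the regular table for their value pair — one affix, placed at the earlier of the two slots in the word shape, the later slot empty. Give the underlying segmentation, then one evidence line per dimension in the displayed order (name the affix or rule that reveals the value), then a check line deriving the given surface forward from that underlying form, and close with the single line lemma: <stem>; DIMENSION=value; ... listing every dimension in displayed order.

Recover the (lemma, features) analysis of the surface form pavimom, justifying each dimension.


underlying: pav-i-mo-om
CLASS=ta - signalled by the affix -om
VEL=ib - signalled by the affix -mo
KEL=zo - signalled by the affix -i
check: pavimoom -> pavimoom -> pavimom -> pavimom
lemma: pav; CLASS=ta; VEL=ib; KEL=zo


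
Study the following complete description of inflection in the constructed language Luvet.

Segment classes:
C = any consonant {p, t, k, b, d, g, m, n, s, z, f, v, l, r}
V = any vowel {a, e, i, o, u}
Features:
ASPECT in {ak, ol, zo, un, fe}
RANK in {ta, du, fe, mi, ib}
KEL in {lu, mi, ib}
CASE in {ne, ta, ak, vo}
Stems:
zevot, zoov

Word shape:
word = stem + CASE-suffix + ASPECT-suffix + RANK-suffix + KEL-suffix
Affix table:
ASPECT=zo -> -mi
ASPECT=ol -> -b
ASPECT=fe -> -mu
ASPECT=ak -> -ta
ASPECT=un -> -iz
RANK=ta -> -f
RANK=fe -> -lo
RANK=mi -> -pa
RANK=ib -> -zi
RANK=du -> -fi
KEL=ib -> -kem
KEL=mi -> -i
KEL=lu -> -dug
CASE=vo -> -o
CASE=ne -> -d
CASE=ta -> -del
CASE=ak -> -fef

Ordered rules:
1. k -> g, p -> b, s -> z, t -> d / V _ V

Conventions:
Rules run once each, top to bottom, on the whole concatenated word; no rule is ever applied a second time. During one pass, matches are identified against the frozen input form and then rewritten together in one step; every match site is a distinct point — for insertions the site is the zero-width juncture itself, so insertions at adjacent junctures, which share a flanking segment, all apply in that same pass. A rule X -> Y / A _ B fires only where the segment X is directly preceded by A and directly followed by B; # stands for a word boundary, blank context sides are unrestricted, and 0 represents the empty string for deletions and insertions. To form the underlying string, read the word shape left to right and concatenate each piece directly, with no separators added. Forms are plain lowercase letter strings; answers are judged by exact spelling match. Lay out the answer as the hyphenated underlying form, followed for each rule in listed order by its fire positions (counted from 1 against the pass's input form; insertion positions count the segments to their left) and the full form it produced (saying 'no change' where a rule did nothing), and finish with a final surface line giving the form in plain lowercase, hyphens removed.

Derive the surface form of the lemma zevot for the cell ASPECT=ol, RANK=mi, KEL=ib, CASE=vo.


underlying: zevot-o-b-pa-kem
1. k -> g, p -> b, s -> z, t -> d / V _ V: fires at position(s) 5, 10: zevodobpagem
surface: zevodobpagem


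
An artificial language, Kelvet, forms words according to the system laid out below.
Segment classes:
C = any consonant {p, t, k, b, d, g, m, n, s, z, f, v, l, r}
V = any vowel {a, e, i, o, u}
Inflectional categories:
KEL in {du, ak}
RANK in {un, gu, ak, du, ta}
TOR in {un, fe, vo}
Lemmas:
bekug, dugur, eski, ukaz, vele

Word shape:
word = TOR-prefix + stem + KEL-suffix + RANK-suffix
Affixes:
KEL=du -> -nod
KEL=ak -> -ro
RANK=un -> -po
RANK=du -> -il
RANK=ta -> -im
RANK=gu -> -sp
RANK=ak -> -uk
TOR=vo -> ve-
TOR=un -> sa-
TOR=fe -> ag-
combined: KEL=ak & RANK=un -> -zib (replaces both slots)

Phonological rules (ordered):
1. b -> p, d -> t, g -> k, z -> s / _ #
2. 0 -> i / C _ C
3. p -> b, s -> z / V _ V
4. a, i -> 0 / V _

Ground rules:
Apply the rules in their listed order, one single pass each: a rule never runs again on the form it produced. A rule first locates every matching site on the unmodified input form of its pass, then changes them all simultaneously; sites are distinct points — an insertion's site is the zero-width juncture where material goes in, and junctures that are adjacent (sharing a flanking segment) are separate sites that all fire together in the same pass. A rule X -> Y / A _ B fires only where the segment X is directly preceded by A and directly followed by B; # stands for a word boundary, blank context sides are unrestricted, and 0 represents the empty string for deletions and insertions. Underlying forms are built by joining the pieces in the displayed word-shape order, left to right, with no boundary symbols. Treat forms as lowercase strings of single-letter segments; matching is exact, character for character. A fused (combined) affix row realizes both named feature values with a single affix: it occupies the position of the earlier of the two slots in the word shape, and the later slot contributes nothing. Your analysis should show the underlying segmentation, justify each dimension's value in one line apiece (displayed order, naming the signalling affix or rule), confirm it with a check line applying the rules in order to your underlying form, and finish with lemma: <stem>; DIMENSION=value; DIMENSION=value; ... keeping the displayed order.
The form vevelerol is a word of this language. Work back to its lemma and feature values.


underlying: ve-vele-ro-il
KEL=ak - signalled by the affix -ro
RANK=du - signalled by the affix -il
TOR=vo - signalled by the affix ve-
check: veveleroil -> veveleroil -> veveleroil -> veveleroil -> vevelerol
lemma: vele; KEL=ak; RANK=du; TOR=vo


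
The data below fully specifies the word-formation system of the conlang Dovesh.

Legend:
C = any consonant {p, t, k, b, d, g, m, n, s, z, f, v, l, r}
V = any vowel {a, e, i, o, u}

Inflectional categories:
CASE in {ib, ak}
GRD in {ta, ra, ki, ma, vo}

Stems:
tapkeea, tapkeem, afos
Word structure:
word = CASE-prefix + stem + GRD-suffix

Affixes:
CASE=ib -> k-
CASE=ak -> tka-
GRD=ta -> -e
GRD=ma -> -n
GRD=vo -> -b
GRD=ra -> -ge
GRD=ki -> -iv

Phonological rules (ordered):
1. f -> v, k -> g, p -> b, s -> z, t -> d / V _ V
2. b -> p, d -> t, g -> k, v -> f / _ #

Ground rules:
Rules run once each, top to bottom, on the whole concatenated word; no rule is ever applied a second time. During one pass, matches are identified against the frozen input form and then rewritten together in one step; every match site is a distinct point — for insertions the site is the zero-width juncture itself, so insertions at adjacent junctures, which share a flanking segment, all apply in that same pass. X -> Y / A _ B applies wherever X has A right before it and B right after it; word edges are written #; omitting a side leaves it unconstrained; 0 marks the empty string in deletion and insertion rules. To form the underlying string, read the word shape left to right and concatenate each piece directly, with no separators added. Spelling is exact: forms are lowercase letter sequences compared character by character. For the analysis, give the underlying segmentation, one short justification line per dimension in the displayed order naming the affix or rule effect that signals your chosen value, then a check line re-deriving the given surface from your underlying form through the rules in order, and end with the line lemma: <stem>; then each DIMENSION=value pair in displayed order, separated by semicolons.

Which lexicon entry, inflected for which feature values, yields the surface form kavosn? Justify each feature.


underlying: k-afos-n
CASE=ib - signalled by the affix k-
GRD=ma - signalled by the affix -n
check: kafosn -> kavosn -> kavosn
lemma: afos; CASE=ib; GRD=ma


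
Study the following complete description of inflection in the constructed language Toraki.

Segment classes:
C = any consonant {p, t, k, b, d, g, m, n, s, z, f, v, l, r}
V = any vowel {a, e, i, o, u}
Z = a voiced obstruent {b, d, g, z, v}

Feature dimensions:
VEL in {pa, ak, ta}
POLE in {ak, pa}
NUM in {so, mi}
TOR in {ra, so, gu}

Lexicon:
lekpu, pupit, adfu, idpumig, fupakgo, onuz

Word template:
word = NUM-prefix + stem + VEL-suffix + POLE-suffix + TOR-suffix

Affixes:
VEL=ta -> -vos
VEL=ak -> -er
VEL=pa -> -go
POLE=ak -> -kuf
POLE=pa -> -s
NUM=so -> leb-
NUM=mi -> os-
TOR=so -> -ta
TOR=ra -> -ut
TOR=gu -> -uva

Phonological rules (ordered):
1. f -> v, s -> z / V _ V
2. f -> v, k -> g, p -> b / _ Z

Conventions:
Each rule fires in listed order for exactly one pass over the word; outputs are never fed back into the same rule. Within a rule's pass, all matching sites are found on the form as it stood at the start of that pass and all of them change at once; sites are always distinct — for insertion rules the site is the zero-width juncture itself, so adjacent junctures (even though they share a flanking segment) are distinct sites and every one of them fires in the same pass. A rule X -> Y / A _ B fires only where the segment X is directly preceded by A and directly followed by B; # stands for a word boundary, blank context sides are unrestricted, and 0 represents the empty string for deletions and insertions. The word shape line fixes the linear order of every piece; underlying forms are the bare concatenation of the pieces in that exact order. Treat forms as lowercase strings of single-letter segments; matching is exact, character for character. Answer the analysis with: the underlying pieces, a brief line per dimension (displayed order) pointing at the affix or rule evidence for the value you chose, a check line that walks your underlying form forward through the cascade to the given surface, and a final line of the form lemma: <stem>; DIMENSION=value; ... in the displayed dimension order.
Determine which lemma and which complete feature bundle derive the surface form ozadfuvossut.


underlying: os-adfu-vos-s-ut
VEL=ta - signalled by the affix -vos
POLE=pa - signalled by the affix -s
NUM=mi - signalled by the affix os-
TOR=ra - signalled by the affix -ut
check: osadfuvossut -> ozadfuvossut -> ozadfuvossut
lemma: adfu; VEL=ta; POLE=pa; NUM=mi; TOR=ra


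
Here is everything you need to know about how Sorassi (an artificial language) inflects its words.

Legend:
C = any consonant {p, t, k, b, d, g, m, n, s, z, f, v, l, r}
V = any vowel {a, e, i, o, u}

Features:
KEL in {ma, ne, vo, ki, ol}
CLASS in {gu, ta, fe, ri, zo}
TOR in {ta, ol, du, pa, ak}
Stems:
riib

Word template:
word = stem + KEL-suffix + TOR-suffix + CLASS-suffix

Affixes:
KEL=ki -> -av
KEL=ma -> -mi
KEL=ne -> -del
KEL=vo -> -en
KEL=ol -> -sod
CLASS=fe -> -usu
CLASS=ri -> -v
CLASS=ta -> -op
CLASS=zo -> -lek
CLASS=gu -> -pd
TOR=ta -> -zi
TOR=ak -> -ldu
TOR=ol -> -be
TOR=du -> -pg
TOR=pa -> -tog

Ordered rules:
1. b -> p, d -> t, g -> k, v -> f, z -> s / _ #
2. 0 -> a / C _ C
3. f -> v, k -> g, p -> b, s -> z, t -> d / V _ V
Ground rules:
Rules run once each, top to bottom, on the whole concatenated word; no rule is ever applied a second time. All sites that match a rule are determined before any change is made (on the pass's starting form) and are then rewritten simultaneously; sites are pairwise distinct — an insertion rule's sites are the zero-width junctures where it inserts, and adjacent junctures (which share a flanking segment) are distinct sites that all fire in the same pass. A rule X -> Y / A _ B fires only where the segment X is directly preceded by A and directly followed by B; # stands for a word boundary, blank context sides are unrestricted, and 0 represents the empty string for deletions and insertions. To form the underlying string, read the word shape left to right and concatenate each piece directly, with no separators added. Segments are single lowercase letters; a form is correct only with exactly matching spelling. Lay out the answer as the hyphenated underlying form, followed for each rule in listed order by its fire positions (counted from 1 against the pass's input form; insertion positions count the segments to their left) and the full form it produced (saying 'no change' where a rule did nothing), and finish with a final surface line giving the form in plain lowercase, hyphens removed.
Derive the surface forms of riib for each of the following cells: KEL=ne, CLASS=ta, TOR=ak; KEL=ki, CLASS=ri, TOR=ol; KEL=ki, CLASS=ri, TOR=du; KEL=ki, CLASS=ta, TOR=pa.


cell KEL=ne, CLASS=ta, TOR=ak:
underlying: riib-del-ldu-op
1. b -> p, d -> t, g -> k, v -> f, z -> s / _ #: no change
2. 0 -> a / C _ C: inserts after position(s) 4, 7, 8: riibadelaladuop
3. f -> v, k -> g, p -> b, s -> z, t -> d / V _ V: no change
surface: riibadelaladuop

cell KEL=ki, CLASS=ri, TOR=ol:
underlying: riib-av-be-v
1. b -> p, d -> t, g -> k, v -> f, z -> s / _ #: fires at position(s) 9: riibavbef
2. 0 -> a / C _ C: inserts after position(s) 6: riibavabef
3. f -> v, k -> g, p -> b, s -> z, t -> d / V _ V: no change
surface: riibavabef

cell KEL=ki, CLASS=ri, TOR=du:
underlying: riib-av-pg-v
1. b -> p, d -> t, g -> k, v -> f, z -> s / _ #: fires at position(s) 9: riibavpgf
2. 0 -> a / C _ C: inserts after position(s) 6, 7, 8: riibavapagaf
3. f -> v, k -> g, p -> b, s -> z, t -> d / V _ V: fires at position(s) 8: riibavabagaf
surface: riibavabagaf

cell KEL=ki, CLASS=ta, TOR=pa:
underlying: riib-av-tog-op
1. b -> p, d -> t, g -> k, v -> f, z -> s / _ #: no change
2. 0 -> a / C _ C: inserts after position(s) 6: riibavatogop
3. f -> v, k -> g, p -> b, s -> z, t -> d / V _ V: fires at position(s) 8: riibavadogop
surface: riibavadogop
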